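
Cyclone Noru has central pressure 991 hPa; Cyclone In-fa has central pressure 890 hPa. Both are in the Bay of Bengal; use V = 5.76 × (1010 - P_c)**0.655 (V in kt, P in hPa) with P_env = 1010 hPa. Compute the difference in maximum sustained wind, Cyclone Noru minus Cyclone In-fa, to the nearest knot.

Cyclone Noru: ΔP = 19; V ≈ 5.76 × 19^0.655 ≈ 39.63 kt.
Cyclone In-fa: ΔP = 120; V ≈ 5.76 × 120^0.655 ≈ 132.52 kt.
Difference ≈ 39.63 − 132.52 = -92.89 → -93 kt.

-93 kt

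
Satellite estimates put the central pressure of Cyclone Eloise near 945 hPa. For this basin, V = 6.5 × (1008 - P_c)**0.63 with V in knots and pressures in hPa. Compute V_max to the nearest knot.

88 kt

ΔP = 1008 − 945 = 63 hPa.
63^0.63 ≈ 13.601.
V ≈ 6.5 × 13.601 ≈ 88.4 kt.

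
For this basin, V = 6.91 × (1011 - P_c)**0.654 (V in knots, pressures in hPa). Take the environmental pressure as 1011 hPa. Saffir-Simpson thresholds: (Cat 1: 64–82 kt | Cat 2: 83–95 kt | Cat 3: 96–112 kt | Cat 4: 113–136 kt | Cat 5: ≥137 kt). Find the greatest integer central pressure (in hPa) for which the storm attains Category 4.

Category 4 begins at V = 113 kt.
Required ΔP = (113/6.91)^(1/0.654) = 16.353^1.529 ≈ 71.72 hPa.
P_c ≤ 1011 − 71.72 = 939.28, so the highest integer P_c is 939 hPa.

939 hPa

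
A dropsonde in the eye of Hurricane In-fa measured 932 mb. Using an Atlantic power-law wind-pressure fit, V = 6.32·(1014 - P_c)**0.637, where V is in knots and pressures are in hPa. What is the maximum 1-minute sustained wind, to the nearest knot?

105 kt

ΔP = 1014 − 932 = 82 mb.
82^0.637 ≈ 16.561.
V ≈ 6.32 × 16.561 ≈ 104.7 kt.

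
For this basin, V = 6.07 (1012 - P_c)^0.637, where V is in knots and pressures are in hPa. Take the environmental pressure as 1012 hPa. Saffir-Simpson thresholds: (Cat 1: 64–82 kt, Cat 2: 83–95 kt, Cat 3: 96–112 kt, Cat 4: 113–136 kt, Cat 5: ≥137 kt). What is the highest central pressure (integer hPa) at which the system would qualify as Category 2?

951 hPa

Category 2 begins at V = 83 kt.
Required ΔP = (83/6.07)^(1/0.637) = 13.674^1.570 ≈ 60.70 hPa.
P_c ≤ 1012 − 60.70 = 951.30, so the highest integer P_c is 951 hPa.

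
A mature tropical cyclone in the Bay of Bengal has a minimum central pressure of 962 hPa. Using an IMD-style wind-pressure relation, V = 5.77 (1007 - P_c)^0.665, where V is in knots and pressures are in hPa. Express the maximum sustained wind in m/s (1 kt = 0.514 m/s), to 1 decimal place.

37.3 m/s

ΔP = 1007 − 962 = 45 hPa.
V ≈ 5.77 × 45^0.665 = 5.77 × 12.571 ≈ 72.537 kt.
72.537 × 0.514 ≈ 37.28 m/s → 37.3 m/s.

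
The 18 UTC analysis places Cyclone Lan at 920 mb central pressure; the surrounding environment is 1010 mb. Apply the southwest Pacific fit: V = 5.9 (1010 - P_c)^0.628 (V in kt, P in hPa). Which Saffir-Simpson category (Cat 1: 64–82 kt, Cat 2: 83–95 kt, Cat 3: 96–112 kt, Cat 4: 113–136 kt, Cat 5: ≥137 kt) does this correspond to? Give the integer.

ΔP = 1010 − 920 = 90 mb.
V ≈ 5.9 × 90^0.628 = 5.9 × 16.88 ≈ 100 kt.
100 kt falls in the Category 3 band.

3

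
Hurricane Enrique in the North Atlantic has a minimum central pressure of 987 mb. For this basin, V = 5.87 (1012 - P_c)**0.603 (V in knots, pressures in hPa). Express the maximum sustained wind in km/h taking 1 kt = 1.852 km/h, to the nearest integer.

76 km/h

ΔP = 1012 − 987 = 25 mb.
V ≈ 5.87 × 25^0.603 = 5.87 × 6.966 ≈ 40.888 kt.
40.888 × 1.852 ≈ 75.72 km/h → 76 km/h.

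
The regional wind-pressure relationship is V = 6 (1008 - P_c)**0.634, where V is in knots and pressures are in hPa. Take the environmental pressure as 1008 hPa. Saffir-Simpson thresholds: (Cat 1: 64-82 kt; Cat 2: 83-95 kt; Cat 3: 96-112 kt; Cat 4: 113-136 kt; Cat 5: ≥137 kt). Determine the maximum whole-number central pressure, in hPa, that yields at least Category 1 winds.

Category 1 begins at V = 64 kt.
Required ΔP = (64/6)^(1/0.634) = 10.667^1.577 ≈ 41.83 hPa.
P_c ≤ 1008 − 41.83 = 966.17, so the highest integer P_c is 966 hPa.

966 hPa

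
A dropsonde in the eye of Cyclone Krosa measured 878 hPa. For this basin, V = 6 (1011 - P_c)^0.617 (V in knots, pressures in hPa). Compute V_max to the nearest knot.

ΔP = 1011 − 878 = 133 hPa.
133^0.617 ≈ 20.437.
V ≈ 6 × 20.437 ≈ 122.6 kt.

123 kt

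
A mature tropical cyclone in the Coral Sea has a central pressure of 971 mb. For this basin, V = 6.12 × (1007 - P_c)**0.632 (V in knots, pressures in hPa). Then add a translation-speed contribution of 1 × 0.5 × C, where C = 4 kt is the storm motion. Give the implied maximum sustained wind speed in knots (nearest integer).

ΔP = 1007 − 971 = 36 mb.
36^0.632 ≈ 9.629.
V ≈ 6.12 × 9.629 ≈ 58.9 kt.
Translation term: 1 × 0.5 × 4 = 2 kt.
Corrected V ≈ 60.9 kt → 61 kt.

61 kt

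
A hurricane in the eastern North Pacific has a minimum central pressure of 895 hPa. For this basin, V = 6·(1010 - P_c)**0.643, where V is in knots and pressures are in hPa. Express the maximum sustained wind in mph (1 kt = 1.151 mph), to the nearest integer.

146 mph

ΔP = 1010 − 895 = 115 hPa.
V ≈ 6 × 115^0.643 = 6 × 21.136 ≈ 126.818 kt.
126.818 × 1.151 ≈ 145.97 mph → 146 mph.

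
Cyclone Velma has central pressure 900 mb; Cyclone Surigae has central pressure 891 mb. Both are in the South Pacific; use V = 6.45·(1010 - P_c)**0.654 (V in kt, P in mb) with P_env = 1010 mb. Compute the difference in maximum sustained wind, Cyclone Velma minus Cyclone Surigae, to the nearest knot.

-7 kt

Cyclone Velma: ΔP = 110; V ≈ 6.45 × 110^0.654 ≈ 139.52 kt.
Cyclone Surigae: ΔP = 119; V ≈ 6.45 × 119^0.654 ≈ 146.88 kt.
Difference ≈ 139.52 − 146.88 = -7.36 → -7 kt.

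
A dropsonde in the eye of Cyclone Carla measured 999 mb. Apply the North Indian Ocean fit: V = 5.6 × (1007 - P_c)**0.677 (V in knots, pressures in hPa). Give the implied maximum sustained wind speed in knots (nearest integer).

23 kt

ΔP = 1007 − 999 = 8 mb.
8^0.677 ≈ 4.087.
V ≈ 5.6 × 4.087 ≈ 22.9 kt.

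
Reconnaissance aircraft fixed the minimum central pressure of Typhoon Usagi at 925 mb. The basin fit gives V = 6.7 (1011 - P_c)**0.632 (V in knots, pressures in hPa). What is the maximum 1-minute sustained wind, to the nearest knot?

112 kt

ΔP = 1011 − 925 = 86 mb.
86^0.632 ≈ 16.696.
V ≈ 6.7 × 16.696 ≈ 111.9 kt.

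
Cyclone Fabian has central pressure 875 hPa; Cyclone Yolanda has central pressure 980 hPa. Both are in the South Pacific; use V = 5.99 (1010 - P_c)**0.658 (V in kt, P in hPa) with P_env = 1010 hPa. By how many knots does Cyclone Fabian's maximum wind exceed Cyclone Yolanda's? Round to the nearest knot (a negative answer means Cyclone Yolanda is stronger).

Cyclone Fabian: ΔP = 135; V ≈ 5.99 × 135^0.658 ≈ 151.07 kt.
Cyclone Yolanda: ΔP = 30; V ≈ 5.99 × 30^0.658 ≈ 56.15 kt.
Difference ≈ 151.07 − 56.15 = 94.92 → 95 kt.

95 kt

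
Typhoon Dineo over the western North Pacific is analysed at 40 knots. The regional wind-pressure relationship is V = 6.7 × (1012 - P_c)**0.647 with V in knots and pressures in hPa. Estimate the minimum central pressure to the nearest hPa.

ΔP = (V / 6.7)^(1/0.647) = (40/6.7)^1.546.
40/6.7 = 5.970; 5.970^1.546 ≈ 15.83 hPa.
P_c = 1012 − 15.83 = 996.17 ≈ 996 hPa.

996 hPa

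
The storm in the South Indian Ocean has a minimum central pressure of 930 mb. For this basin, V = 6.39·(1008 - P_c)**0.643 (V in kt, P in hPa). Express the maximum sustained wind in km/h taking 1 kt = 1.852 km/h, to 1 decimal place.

ΔP = 1008 − 930 = 78 mb.
V ≈ 6.39 × 78^0.643 = 6.39 × 16.467 ≈ 105.225 kt.
105.225 × 1.852 ≈ 194.88 km/h → 194.9 km/h.

194.9 km/h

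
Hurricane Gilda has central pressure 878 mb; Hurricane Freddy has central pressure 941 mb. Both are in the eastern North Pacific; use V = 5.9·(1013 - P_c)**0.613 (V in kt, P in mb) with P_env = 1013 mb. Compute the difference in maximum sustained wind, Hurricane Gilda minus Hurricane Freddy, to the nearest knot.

38 kt

Hurricane Gilda: ΔP = 135; V ≈ 5.9 × 135^0.613 ≈ 119.33 kt.
Hurricane Freddy: ΔP = 72; V ≈ 5.9 × 72^0.613 ≈ 81.17 kt.
Difference ≈ 119.33 − 81.17 = 38.16 → 38 kt.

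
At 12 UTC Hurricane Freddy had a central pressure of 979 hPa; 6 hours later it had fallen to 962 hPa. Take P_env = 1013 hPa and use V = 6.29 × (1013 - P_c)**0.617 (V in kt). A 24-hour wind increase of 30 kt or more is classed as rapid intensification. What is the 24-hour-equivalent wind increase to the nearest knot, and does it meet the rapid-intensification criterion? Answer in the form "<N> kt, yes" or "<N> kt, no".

63 kt, yes

V₁: ΔP = 34, V ≈ 6.29 × 34^0.617 ≈ 55.41 kt.
V₂: ΔP = 51, V ≈ 6.29 × 51^0.617 ≈ 71.16 kt.
ΔV over 6 h = 15.75 kt → 24 h equivalent = 15.75 × 24/6 ≈ 63.00 kt.
63 kt ≥ 30 kt ⇒ rapid intensification.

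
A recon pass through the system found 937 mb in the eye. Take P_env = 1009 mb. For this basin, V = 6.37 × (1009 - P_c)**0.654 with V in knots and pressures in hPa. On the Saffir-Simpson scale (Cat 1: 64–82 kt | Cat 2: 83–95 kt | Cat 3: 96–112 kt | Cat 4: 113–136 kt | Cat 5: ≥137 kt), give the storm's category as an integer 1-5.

ΔP = 1009 − 937 = 72 mb.
V ≈ 6.37 × 72^0.654 = 6.37 × 16.39 ≈ 104 kt.
104 kt falls in the Category 3 band.

3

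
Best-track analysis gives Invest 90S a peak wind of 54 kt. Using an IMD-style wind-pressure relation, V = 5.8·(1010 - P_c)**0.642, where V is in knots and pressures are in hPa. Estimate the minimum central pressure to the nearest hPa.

ΔP = (V / 5.8)^(1/0.642) = (54/5.8)^1.558.
54/5.8 = 9.310; 9.310^1.558 ≈ 32.31 hPa.
P_c = 1010 − 32.31 = 977.69 ≈ 978 hPa.

978 hPa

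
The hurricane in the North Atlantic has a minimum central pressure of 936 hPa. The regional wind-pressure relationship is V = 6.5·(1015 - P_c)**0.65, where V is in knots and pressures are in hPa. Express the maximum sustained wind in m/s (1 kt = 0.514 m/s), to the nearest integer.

57 m/s

ΔP = 1015 − 936 = 79 hPa.
V ≈ 6.5 × 79^0.65 = 6.5 × 17.118 ≈ 111.268 kt.
111.268 × 0.514 ≈ 57.19 m/s → 57 m/s.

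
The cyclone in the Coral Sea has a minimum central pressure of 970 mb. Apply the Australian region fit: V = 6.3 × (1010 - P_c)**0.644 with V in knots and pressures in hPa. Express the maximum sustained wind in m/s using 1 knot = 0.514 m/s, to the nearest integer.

ΔP = 1010 − 970 = 40 mb.
V ≈ 6.3 × 40^0.644 = 6.3 × 10.758 ≈ 67.775 kt.
67.775 × 0.514 ≈ 34.84 m/s → 35 m/s.

35 m/s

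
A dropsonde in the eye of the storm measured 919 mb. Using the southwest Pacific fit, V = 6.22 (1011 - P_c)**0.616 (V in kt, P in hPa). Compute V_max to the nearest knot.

ΔP = 1011 − 919 = 92 mb.
92^0.616 ≈ 16.207.
V ≈ 6.22 × 16.207 ≈ 100.8 kt.

101 kt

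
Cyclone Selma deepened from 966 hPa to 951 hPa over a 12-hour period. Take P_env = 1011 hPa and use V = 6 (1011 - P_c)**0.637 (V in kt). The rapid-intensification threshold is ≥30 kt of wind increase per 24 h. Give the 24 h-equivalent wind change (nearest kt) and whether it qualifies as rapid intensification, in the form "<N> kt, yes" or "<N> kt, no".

V₁: ΔP = 45, V ≈ 6 × 45^0.637 ≈ 67.80 kt.
V₂: ΔP = 60, V ≈ 6 × 60^0.637 ≈ 81.44 kt.
ΔV over 12 h = 13.64 kt → 24 h equivalent = 13.64 × 24/12 ≈ 27.28 kt.
27 kt < 30 kt ⇒ not rapid intensification.

27 kt, no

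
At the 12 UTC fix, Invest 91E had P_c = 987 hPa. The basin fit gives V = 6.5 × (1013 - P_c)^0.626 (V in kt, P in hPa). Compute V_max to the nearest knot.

ΔP = 1013 − 987 = 26 hPa.
26^0.626 ≈ 7.687.
V ≈ 6.5 × 7.687 ≈ 50.0 kt.

50 kt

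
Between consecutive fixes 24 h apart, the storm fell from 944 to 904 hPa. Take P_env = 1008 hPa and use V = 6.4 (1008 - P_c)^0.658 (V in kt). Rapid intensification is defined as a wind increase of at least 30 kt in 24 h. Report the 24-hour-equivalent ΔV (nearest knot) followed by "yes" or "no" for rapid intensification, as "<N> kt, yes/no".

37 kt, yes

V₁: ΔP = 64, V ≈ 6.4 × 64^0.658 ≈ 98.77 kt.
V₂: ΔP = 104, V ≈ 6.4 × 104^0.658 ≈ 135.95 kt.
ΔV over 24 h = 37.18 kt → 24 h equivalent = 37.18 × 24/24 ≈ 37.18 kt.
37 kt ≥ 30 kt ⇒ rapid intensification.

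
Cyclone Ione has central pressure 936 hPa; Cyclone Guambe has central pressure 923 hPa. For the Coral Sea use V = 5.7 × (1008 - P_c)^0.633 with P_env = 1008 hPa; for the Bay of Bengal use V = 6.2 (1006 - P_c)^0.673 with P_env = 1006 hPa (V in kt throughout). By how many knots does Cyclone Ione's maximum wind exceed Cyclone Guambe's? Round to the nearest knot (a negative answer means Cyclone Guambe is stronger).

-36 kt

Cyclone Ione: ΔP = 72; V ≈ 5.7 × 72^0.633 ≈ 85.42 kt.
Cyclone Guambe: ΔP = 83; V ≈ 6.2 × 83^0.673 ≈ 121.32 kt.
Difference ≈ 85.42 − 121.32 = -35.90 → -36 kt.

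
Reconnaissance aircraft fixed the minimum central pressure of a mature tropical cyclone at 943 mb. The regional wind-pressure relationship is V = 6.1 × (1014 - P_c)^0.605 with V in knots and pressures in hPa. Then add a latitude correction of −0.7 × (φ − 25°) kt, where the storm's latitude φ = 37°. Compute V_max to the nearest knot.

ΔP = 1014 − 943 = 71 mb.
71^0.605 ≈ 13.183.
V ≈ 6.1 × 13.183 ≈ 80.4 kt.
Latitude correction: −0.7 × (37 − 25) = -8.4 kt.
Corrected V ≈ 72 kt → 72 kt.

72 kt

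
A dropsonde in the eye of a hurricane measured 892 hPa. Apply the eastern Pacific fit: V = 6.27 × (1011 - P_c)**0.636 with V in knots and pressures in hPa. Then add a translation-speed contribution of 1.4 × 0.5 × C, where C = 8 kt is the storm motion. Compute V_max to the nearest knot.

ΔP = 1011 − 892 = 119 hPa.
119^0.636 ≈ 20.895.
V ≈ 6.27 × 20.895 ≈ 131.0 kt.
Translation term: 1.4 × 0.5 × 8 = 5.6 kt.
Corrected V ≈ 136.6 kt → 137 kt.

137 kt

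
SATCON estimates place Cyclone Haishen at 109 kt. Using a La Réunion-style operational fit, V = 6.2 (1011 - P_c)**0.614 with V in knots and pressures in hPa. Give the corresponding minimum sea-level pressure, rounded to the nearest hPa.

904 hPa

ΔP = (V / 6.2)^(1/0.614) = (109/6.2)^1.629.
109/6.2 = 17.581; 17.581^1.629 ≈ 106.60 hPa.
P_c = 1011 − 106.60 = 904.40 ≈ 904 hPa.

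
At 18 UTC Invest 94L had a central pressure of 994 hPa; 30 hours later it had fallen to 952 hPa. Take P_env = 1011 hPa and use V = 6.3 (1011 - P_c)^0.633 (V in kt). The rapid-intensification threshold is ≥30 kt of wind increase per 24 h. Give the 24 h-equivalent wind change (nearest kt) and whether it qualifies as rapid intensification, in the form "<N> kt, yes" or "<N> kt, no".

V₁: ΔP = 17, V ≈ 6.3 × 17^0.633 ≈ 37.86 kt.
V₂: ΔP = 59, V ≈ 6.3 × 59^0.633 ≈ 83.23 kt.
ΔV over 30 h = 45.37 kt → 24 h equivalent = 45.37 × 24/30 ≈ 36.30 kt.
36 kt ≥ 30 kt ⇒ rapid intensification.

36 kt, yes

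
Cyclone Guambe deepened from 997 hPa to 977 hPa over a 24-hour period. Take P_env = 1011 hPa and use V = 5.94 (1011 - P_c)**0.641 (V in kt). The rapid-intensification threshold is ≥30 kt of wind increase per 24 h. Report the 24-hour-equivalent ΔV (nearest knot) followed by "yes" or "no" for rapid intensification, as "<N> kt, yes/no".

25 kt, no

V₁: ΔP = 14, V ≈ 5.94 × 14^0.641 ≈ 32.24 kt.
V₂: ΔP = 34, V ≈ 5.94 × 34^0.641 ≈ 56.95 kt.
ΔV over 24 h = 24.71 kt → 24 h equivalent = 24.71 × 24/24 ≈ 24.71 kt.
25 kt < 30 kt ⇒ not rapid intensification.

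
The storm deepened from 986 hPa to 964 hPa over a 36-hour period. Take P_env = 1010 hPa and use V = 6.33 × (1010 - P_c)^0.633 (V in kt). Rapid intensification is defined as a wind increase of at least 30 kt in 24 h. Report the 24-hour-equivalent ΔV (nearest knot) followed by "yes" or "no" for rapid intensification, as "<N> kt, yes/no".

V₁: ΔP = 24, V ≈ 6.33 × 24^0.633 ≈ 47.32 kt.
V₂: ΔP = 46, V ≈ 6.33 × 46^0.633 ≈ 71.44 kt.
ΔV over 36 h = 24.12 kt → 24 h equivalent = 24.12 × 24/36 ≈ 16.08 kt.
16 kt < 30 kt ⇒ not rapid intensification.

16 kt, no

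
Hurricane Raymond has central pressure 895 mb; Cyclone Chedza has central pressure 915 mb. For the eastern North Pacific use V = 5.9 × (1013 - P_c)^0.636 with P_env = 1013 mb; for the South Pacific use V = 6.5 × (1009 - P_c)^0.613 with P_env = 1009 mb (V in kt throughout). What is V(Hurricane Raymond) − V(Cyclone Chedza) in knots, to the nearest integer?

Hurricane Raymond: ΔP = 118; V ≈ 5.9 × 118^0.636 ≈ 122.62 kt.
Cyclone Chedza: ΔP = 94; V ≈ 6.5 × 94^0.613 ≈ 105.30 kt.
Difference ≈ 122.62 − 105.30 = 17.32 → 17 kt.

17 kt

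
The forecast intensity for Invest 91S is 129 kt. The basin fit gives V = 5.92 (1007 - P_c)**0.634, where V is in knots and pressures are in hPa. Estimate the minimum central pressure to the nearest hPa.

ΔP = (V / 5.92)^(1/0.634) = (129/5.92)^1.577.
129/5.92 = 21.791; 21.791^1.577 ≈ 129.07 hPa.
P_c = 1007 − 129.07 = 877.93 ≈ 878 hPa.

878 hPa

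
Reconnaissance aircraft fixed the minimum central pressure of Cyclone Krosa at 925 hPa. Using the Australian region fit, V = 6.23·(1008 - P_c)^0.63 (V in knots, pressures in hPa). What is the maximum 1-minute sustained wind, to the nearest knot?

101 kt

ΔP = 1008 − 925 = 83 hPa.
83^0.63 ≈ 16.182.
V ≈ 6.23 × 16.182 ≈ 100.8 kt.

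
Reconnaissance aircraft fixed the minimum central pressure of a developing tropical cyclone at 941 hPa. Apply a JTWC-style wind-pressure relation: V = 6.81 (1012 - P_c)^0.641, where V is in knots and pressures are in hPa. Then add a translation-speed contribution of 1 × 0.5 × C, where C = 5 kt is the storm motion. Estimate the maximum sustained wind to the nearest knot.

107 kt

ΔP = 1012 − 941 = 71 hPa.
71^0.641 ≈ 15.369.
V ≈ 6.81 × 15.369 ≈ 104.7 kt.
Translation term: 1 × 0.5 × 5 = 2.5 kt.
Corrected V ≈ 107.2 kt → 107 kt.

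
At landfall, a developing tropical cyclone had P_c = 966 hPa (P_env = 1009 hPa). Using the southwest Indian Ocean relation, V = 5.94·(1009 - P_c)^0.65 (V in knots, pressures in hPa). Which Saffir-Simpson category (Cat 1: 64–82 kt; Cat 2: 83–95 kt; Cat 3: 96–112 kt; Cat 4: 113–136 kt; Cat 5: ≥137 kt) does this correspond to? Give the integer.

ΔP = 1009 − 966 = 43 hPa.
V ≈ 5.94 × 43^0.65 = 5.94 × 11.53 ≈ 68 kt.
68 kt falls in the Category 1 band.

1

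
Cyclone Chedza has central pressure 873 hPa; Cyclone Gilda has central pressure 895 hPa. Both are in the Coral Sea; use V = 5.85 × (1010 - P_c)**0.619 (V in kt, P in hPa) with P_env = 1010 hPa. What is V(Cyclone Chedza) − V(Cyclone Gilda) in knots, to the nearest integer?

13 kt

Cyclone Chedza: ΔP = 137; V ≈ 5.85 × 137^0.619 ≈ 122.97 kt.
Cyclone Gilda: ΔP = 115; V ≈ 5.85 × 115^0.619 ≈ 110.34 kt.
Difference ≈ 122.97 − 110.34 = 12.63 → 13 kt.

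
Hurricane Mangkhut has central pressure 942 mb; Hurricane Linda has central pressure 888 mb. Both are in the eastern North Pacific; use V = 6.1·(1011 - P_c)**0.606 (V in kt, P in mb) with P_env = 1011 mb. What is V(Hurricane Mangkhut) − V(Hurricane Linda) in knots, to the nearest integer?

Hurricane Mangkhut: ΔP = 69; V ≈ 6.1 × 69^0.606 ≈ 79.37 kt.
Hurricane Linda: ΔP = 123; V ≈ 6.1 × 123^0.606 ≈ 112.67 kt.
Difference ≈ 79.37 − 112.67 = -33.30 → -33 kt.

-33 kt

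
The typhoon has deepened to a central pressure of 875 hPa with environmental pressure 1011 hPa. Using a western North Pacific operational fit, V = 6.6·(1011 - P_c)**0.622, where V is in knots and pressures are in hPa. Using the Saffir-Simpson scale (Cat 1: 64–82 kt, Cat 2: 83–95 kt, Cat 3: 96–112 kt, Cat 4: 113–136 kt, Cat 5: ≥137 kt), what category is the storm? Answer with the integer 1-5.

5

ΔP = 1011 − 875 = 136 hPa.
V ≈ 6.6 × 136^0.622 = 6.6 × 21.24 ≈ 140 kt.
140 kt falls in the Category 5 band.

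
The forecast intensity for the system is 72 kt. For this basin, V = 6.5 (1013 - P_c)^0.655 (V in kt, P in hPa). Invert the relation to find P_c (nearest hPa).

974 hPa

ΔP = (V / 6.5)^(1/0.655) = (72/6.5)^1.527.
72/6.5 = 11.077; 11.077^1.527 ≈ 39.31 hPa.
P_c = 1013 − 39.31 = 973.69 ≈ 974 hPa.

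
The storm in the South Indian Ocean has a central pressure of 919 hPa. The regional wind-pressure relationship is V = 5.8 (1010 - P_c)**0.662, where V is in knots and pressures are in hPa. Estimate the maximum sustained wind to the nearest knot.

115 kt

ΔP = 1010 − 919 = 91 hPa.
91^0.662 ≈ 19.810.
V ≈ 5.8 × 19.810 ≈ 114.9 kt.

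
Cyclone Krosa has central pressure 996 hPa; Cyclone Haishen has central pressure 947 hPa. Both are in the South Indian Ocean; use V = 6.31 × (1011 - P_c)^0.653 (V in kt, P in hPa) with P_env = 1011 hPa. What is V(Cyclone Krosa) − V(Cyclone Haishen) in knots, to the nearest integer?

-58 kt

Cyclone Krosa: ΔP = 15; V ≈ 6.31 × 15^0.653 ≈ 36.98 kt.
Cyclone Haishen: ΔP = 64; V ≈ 6.31 × 64^0.653 ≈ 95.38 kt.
Difference ≈ 36.98 − 95.38 = -58.40 → -58 kt.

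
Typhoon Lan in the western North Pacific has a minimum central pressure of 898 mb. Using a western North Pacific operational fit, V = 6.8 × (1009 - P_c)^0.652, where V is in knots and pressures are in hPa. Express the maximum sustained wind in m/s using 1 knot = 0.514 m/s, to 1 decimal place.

75.3 m/s

ΔP = 1009 − 898 = 111 mb.
V ≈ 6.8 × 111^0.652 = 6.8 × 21.555 ≈ 146.575 kt.
146.575 × 0.514 ≈ 75.34 m/s → 75.3 m/s.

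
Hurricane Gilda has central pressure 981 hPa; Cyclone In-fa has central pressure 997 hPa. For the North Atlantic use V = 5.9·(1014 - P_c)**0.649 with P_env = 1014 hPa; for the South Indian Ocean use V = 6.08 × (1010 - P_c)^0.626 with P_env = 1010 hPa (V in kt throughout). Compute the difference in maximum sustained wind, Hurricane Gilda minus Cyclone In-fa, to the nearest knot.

27 kt

Hurricane Gilda: ΔP = 33; V ≈ 5.9 × 33^0.649 ≈ 57.06 kt.
Cyclone In-fa: ΔP = 13; V ≈ 6.08 × 13^0.626 ≈ 30.29 kt.
Difference ≈ 57.06 − 30.29 = 26.77 → 27 kt.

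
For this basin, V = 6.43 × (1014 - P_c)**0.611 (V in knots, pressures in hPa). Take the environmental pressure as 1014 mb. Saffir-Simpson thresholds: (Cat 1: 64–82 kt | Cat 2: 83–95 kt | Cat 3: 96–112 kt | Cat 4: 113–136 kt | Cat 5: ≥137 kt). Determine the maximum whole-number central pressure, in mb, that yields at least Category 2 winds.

948 mb

Category 2 begins at V = 83 kt.
Required ΔP = (83/6.43)^(1/0.611) = 12.908^1.637 ≈ 65.78 mb.
P_c ≤ 1014 − 65.78 = 948.22, so the highest integer P_c is 948 mb.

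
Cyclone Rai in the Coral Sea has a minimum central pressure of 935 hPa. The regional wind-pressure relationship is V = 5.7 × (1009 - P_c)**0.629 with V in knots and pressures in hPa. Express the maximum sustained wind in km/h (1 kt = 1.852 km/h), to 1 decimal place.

ΔP = 1009 − 935 = 74 hPa.
V ≈ 5.7 × 74^0.629 = 5.7 × 14.988 ≈ 85.432 kt.
85.432 × 1.852 ≈ 158.22 km/h → 158.2 km/h.

158.2 km/h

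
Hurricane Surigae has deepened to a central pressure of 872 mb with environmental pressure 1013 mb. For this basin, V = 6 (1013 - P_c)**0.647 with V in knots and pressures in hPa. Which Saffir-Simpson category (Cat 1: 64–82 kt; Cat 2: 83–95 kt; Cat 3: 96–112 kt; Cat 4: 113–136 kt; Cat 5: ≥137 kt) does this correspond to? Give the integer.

5

ΔP = 1013 − 872 = 141 mb.
V ≈ 6 × 141^0.647 = 6 × 24.58 ≈ 147 kt.
147 kt falls in the Category 5 band.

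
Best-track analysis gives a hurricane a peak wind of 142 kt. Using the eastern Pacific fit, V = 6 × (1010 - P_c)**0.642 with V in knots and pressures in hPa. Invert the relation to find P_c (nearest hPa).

ΔP = (V / 6)^(1/0.642) = (142/6)^1.558.
142/6 = 23.667; 23.667^1.558 ≈ 138.17 hPa.
P_c = 1010 − 138.17 = 871.83 ≈ 872 hPa.

872 hPa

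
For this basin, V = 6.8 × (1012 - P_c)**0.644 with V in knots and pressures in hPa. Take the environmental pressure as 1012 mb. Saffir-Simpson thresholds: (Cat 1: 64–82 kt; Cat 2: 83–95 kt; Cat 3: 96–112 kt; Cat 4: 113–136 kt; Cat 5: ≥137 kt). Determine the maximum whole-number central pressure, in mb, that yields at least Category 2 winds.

963 mb

Category 2 begins at V = 83 kt.
Required ΔP = (83/6.8)^(1/0.644) = 12.206^1.553 ≈ 48.67 mb.
P_c ≤ 1012 − 48.67 = 963.33, so the highest integer P_c is 963 mb.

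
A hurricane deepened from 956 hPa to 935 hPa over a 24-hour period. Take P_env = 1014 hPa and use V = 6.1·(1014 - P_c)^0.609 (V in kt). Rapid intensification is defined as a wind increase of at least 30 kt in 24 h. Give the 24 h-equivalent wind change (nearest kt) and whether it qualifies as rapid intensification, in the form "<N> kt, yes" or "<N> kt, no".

15 kt, no

V₁: ΔP = 58, V ≈ 6.1 × 58^0.609 ≈ 72.32 kt.
V₂: ΔP = 79, V ≈ 6.1 × 79^0.609 ≈ 87.29 kt.
ΔV over 24 h = 14.97 kt → 24 h equivalent = 14.97 × 24/24 ≈ 14.97 kt.
15 kt < 30 kt ⇒ not rapid intensification.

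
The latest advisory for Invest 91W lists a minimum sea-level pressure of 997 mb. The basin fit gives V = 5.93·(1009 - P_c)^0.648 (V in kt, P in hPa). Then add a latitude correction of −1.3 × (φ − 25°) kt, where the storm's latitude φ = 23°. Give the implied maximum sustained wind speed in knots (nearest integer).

ΔP = 1009 − 997 = 12 mb.
12^0.648 ≈ 5.004.
V ≈ 5.93 × 5.004 ≈ 29.7 kt.
Latitude correction: −1.3 × (23 − 25) = 2.6 kt.
Corrected V ≈ 32.3 kt → 32 kt.

32 kt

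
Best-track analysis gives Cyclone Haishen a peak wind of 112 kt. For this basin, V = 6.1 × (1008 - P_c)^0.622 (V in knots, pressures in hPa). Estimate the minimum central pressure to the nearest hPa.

ΔP = (V / 6.1)^(1/0.622) = (112/6.1)^1.608.
112/6.1 = 18.361; 18.361^1.608 ≈ 107.64 hPa.
P_c = 1008 − 107.64 = 900.36 ≈ 900 hPa.

900 hPa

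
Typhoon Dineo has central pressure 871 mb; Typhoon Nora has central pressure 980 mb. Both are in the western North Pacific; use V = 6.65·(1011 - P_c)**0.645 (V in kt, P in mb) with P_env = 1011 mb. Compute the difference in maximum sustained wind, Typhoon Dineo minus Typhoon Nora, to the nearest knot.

Typhoon Dineo: ΔP = 140; V ≈ 6.65 × 140^0.645 ≈ 161.09 kt.
Typhoon Nora: ΔP = 31; V ≈ 6.65 × 31^0.645 ≈ 60.92 kt.
Difference ≈ 161.09 − 60.92 = 100.17 → 100 kt.

100 kt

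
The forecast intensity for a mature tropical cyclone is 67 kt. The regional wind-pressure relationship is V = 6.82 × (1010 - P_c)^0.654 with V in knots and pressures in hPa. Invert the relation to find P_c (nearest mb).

977 mb

ΔP = (V / 6.82)^(1/0.654) = (67/6.82)^1.529.
67/6.82 = 9.824; 9.824^1.529 ≈ 32.91 mb.
P_c = 1010 − 32.91 = 977.09 ≈ 977 mb.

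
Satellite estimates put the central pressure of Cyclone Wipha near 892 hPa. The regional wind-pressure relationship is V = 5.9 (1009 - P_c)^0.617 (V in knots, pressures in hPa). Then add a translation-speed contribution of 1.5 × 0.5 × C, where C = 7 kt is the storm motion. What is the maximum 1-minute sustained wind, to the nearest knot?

ΔP = 1009 − 892 = 117 hPa.
117^0.617 ≈ 18.883.
V ≈ 5.9 × 18.883 ≈ 111.4 kt.
Translation term: 1.5 × 0.5 × 7 = 5.25 kt.
Corrected V ≈ 116.65 kt → 117 kt.

117 kt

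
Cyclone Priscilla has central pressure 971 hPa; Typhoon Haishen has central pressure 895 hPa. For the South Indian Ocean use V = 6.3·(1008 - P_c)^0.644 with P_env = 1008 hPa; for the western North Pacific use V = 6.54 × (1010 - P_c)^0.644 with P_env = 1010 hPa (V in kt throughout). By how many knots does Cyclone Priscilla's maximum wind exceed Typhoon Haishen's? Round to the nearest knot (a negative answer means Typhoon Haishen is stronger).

-74 kt

Cyclone Priscilla: ΔP = 37; V ≈ 6.3 × 37^0.644 ≈ 64.46 kt.
Typhoon Haishen: ΔP = 115; V ≈ 6.54 × 115^0.644 ≈ 138.89 kt.
Difference ≈ 64.46 − 138.89 = -74.43 → -74 kt.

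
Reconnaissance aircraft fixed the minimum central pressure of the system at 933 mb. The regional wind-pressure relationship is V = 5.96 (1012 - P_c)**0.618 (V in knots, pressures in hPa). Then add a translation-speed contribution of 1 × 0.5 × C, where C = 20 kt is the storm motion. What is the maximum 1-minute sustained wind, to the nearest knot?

ΔP = 1012 − 933 = 79 mb.
79^0.618 ≈ 14.884.
V ≈ 5.96 × 14.884 ≈ 88.7 kt.
Translation term: 1 × 0.5 × 20 = 10 kt.
Corrected V ≈ 98.7 kt → 99 kt.

99 kt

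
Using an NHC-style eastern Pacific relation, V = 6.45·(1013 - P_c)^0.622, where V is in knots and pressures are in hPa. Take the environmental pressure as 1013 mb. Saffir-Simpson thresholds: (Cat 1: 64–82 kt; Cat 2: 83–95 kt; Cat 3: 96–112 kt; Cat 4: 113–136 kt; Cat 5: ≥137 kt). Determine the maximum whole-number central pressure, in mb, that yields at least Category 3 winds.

936 mb

Category 3 begins at V = 96 kt.
Required ΔP = (96/6.45)^(1/0.622) = 14.884^1.608 ≈ 76.80 mb.
P_c ≤ 1013 − 76.80 = 936.20, so the highest integer P_c is 936 mb.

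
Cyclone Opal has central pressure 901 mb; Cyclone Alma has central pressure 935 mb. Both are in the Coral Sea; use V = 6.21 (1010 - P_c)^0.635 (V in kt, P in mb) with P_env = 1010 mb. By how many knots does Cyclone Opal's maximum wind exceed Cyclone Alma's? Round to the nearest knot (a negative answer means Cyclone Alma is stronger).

26 kt

Cyclone Opal: ΔP = 109; V ≈ 6.21 × 109^0.635 ≈ 122.14 kt.
Cyclone Alma: ΔP = 75; V ≈ 6.21 × 75^0.635 ≈ 96.33 kt.
Difference ≈ 122.14 − 96.33 = 25.81 → 26 kt.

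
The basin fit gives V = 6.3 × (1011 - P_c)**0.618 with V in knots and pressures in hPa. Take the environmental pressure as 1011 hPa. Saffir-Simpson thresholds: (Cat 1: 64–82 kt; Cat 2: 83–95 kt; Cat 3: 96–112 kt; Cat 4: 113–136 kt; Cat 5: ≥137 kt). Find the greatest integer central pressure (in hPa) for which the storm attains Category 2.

946 hPa

Category 2 begins at V = 83 kt.
Required ΔP = (83/6.3)^(1/0.618) = 13.175^1.618 ≈ 64.84 hPa.
P_c ≤ 1011 − 64.84 = 946.16, so the highest integer P_c is 946 hPa.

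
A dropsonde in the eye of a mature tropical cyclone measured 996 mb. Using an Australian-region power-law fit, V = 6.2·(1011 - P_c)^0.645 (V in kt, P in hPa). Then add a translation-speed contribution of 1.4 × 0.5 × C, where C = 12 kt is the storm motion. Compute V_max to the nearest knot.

ΔP = 1011 − 996 = 15 mb.
15^0.645 ≈ 5.736.
V ≈ 6.2 × 5.736 ≈ 35.6 kt.
Translation term: 1.4 × 0.5 × 12 = 8.4 kt.
Corrected V ≈ 44 kt → 44 kt.

44 kt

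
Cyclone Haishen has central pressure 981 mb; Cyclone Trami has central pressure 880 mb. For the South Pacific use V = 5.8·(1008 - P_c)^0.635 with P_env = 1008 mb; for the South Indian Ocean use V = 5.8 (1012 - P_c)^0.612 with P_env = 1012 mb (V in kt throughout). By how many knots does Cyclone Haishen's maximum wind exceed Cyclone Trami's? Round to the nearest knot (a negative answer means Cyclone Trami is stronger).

-68 kt

Cyclone Haishen: ΔP = 27; V ≈ 5.8 × 27^0.635 ≈ 47.03 kt.
Cyclone Trami: ΔP = 132; V ≈ 5.8 × 132^0.612 ≈ 115.14 kt.
Difference ≈ 47.03 − 115.14 = -68.11 → -68 kt.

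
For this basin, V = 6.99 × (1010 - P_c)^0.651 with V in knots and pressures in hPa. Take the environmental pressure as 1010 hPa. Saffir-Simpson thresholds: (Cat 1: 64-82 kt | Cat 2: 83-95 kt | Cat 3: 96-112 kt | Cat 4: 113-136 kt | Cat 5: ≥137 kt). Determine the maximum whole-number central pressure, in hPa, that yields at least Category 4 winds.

Category 4 begins at V = 113 kt.
Required ΔP = (113/6.99)^(1/0.651) = 16.166^1.536 ≈ 71.87 hPa.
P_c ≤ 1010 − 71.87 = 938.13, so the highest integer P_c is 938 hPa.

938 hPa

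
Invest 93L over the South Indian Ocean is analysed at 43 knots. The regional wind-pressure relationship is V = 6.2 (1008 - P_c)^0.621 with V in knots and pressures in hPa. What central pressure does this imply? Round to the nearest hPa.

ΔP = (V / 6.2)^(1/0.621) = (43/6.2)^1.610.
43/6.2 = 6.935; 6.935^1.610 ≈ 22.61 hPa.
P_c = 1008 − 22.61 = 985.39 ≈ 985 hPa.

985 hPa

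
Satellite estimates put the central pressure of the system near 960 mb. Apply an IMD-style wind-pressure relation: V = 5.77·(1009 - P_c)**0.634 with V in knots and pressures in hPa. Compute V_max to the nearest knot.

ΔP = 1009 − 960 = 49 mb.
49^0.634 ≈ 11.792.
V ≈ 5.77 × 11.792 ≈ 68.0 kt.

68 kt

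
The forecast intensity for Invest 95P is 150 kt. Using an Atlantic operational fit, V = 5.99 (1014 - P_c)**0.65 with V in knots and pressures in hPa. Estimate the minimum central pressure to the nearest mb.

ΔP = (V / 5.99)^(1/0.65) = (150/5.99)^1.538.
150/5.99 = 25.042; 25.042^1.538 ≈ 141.84 mb.
P_c = 1014 − 141.84 = 872.16 ≈ 872 mb.

872 mb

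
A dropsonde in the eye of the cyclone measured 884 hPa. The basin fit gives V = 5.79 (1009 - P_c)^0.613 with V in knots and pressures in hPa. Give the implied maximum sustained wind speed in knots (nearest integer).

ΔP = 1009 − 884 = 125 hPa.
125^0.613 ≈ 19.293.
V ≈ 5.79 × 19.293 ≈ 111.7 kt.

112 kt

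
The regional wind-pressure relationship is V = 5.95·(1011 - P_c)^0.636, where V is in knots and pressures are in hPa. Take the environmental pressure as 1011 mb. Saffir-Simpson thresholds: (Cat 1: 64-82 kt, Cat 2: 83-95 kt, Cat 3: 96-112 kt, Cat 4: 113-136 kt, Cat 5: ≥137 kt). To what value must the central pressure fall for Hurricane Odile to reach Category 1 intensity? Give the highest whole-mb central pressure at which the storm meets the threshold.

969 mb

Category 1 begins at V = 64 kt.
Required ΔP = (64/5.95)^(1/0.636) = 10.756^1.572 ≈ 41.89 mb.
P_c ≤ 1011 − 41.89 = 969.11, so the highest integer P_c is 969 mb.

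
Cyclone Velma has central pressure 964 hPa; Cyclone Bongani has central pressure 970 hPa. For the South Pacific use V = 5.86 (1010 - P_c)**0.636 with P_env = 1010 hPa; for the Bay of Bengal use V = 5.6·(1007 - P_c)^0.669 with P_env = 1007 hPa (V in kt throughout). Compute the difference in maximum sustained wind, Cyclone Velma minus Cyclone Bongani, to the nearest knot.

4 kt

Cyclone Velma: ΔP = 46; V ≈ 5.86 × 46^0.636 ≈ 66.90 kt.
Cyclone Bongani: ΔP = 37; V ≈ 5.6 × 37^0.669 ≈ 62.71 kt.
Difference ≈ 66.90 − 62.71 = 4.19 → 4 kt.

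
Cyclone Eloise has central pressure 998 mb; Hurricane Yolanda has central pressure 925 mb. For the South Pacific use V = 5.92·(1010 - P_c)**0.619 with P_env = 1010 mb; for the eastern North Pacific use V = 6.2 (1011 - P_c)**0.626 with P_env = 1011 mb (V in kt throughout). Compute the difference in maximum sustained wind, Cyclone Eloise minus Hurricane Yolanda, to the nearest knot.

-73 kt

Cyclone Eloise: ΔP = 12; V ≈ 5.92 × 12^0.619 ≈ 27.56 kt.
Hurricane Yolanda: ΔP = 86; V ≈ 6.2 × 86^0.626 ≈ 100.78 kt.
Difference ≈ 27.56 − 100.78 = -73.22 → -73 kt.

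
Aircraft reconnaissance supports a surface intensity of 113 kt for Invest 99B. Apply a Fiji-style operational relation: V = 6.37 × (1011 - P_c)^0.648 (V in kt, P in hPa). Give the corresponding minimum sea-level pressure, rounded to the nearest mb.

926 mb

ΔP = (V / 6.37)^(1/0.648) = (113/6.37)^1.543.
113/6.37 = 17.739; 17.739^1.543 ≈ 84.60 mb.
P_c = 1011 − 84.60 = 926.40 ≈ 926 mb.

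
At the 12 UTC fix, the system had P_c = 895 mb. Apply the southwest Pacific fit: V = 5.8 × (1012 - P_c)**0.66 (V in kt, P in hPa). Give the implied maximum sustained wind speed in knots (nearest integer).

134 kt

ΔP = 1012 − 895 = 117 mb.
117^0.66 ≈ 23.174.
V ≈ 5.8 × 23.174 ≈ 134.4 kt.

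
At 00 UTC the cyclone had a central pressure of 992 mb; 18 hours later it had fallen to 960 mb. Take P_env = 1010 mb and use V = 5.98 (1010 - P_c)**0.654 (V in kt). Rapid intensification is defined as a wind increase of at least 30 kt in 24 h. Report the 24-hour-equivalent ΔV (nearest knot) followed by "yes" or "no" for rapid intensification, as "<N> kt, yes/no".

50 kt, yes

V₁: ΔP = 18, V ≈ 5.98 × 18^0.654 ≈ 39.60 kt.
V₂: ΔP = 50, V ≈ 5.98 × 50^0.654 ≈ 77.24 kt.
ΔV over 18 h = 37.64 kt → 24 h equivalent = 37.64 × 24/18 ≈ 50.19 kt.
50 kt ≥ 30 kt ⇒ rapid intensification.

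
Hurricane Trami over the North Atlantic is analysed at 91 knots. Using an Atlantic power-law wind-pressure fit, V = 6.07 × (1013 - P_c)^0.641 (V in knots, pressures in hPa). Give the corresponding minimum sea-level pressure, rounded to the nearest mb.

945 mb

ΔP = (V / 6.07)^(1/0.641) = (91/6.07)^1.560.
91/6.07 = 14.992; 14.992^1.560 ≈ 68.30 mb.
P_c = 1013 − 68.30 = 944.70 ≈ 945 mb.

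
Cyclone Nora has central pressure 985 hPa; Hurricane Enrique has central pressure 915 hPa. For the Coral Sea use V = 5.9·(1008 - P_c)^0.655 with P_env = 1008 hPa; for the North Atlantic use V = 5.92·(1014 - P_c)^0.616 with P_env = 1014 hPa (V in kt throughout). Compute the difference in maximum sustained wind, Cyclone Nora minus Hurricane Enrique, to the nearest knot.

Cyclone Nora: ΔP = 23; V ≈ 5.9 × 23^0.655 ≈ 46.00 kt.
Hurricane Enrique: ΔP = 99; V ≈ 5.92 × 99^0.616 ≈ 100.38 kt.
Difference ≈ 46.00 − 100.38 = -54.38 → -54 kt.

-54 kt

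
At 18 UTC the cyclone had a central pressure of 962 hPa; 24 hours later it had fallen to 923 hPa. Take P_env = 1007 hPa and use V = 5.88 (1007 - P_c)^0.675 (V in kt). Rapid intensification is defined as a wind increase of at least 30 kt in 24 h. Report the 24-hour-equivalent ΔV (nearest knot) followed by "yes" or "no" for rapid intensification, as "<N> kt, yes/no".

V₁: ΔP = 45, V ≈ 5.88 × 45^0.675 ≈ 76.79 kt.
V₂: ΔP = 84, V ≈ 5.88 × 84^0.675 ≈ 117.02 kt.
ΔV over 24 h = 40.23 kt → 24 h equivalent = 40.23 × 24/24 ≈ 40.23 kt.
40 kt ≥ 30 kt ⇒ rapid intensification.

40 kt, yes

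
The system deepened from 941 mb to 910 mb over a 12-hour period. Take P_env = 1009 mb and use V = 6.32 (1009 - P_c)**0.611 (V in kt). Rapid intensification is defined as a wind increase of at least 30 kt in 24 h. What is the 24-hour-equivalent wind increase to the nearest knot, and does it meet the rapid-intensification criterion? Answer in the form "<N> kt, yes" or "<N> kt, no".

V₁: ΔP = 68, V ≈ 6.32 × 68^0.611 ≈ 83.25 kt.
V₂: ΔP = 99, V ≈ 6.32 × 99^0.611 ≈ 104.72 kt.
ΔV over 12 h = 21.47 kt → 24 h equivalent = 21.47 × 24/12 ≈ 42.94 kt.
43 kt ≥ 30 kt ⇒ rapid intensification.

43 kt, yes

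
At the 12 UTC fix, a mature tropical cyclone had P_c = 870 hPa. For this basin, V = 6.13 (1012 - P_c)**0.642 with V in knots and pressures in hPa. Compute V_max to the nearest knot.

ΔP = 1012 − 870 = 142 hPa.
142^0.642 ≈ 24.086.
V ≈ 6.13 × 24.086 ≈ 147.6 kt.

148 kt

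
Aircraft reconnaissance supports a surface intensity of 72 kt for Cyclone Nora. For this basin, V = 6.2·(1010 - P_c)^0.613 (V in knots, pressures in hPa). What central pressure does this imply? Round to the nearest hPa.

955 hPa

ΔP = (V / 6.2)^(1/0.613) = (72/6.2)^1.631.
72/6.2 = 11.613; 11.613^1.631 ≈ 54.61 hPa.
P_c = 1010 − 54.61 = 955.39 ≈ 955 hPa.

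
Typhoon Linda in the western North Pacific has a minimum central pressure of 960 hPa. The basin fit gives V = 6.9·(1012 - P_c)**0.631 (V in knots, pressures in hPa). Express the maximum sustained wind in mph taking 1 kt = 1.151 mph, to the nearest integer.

ΔP = 1012 − 960 = 52 hPa.
V ≈ 6.9 × 52^0.631 = 6.9 × 12.100 ≈ 83.492 kt.
83.492 × 1.151 ≈ 96.10 mph → 96 mph.

96 mph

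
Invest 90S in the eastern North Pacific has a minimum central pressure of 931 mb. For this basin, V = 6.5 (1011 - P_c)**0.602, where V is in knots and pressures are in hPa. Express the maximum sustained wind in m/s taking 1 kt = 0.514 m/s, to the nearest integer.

47 m/s

ΔP = 1011 − 931 = 80 mb.
V ≈ 6.5 × 80^0.602 = 6.5 × 13.985 ≈ 90.902 kt.
90.902 × 0.514 ≈ 46.72 m/s → 47 m/s.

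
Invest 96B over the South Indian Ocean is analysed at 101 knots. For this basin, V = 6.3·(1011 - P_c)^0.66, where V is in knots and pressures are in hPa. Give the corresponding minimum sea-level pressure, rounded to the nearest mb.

944 mb

ΔP = (V / 6.3)^(1/0.66) = (101/6.3)^1.515.
101/6.3 = 16.032; 16.032^1.515 ≈ 66.95 mb.
P_c = 1011 − 66.95 = 944.05 ≈ 944 mb.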